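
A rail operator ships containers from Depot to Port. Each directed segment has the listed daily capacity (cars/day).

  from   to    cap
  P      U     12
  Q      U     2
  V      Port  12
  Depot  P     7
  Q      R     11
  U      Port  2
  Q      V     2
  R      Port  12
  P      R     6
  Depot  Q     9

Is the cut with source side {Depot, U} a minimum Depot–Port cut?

Given cut capacity: 7 + 9 + 2 = 18.
Augment Depot→P→R→Port: bottleneck 6, flow now 6.
Augment Depot→P→U→Port: bottleneck 1, flow now 7.
Augment Depot→Q→R→Port: bottleneck 6, flow now 13.
Augment Depot→Q→U→Port: bottleneck 1, flow now 14.
Augment Depot→Q→V→Port: bottleneck 2, flow now 16.
No augmenting path remains; maximum flow = 16.
In the residual graph, reachable from Depot: {Depot}.
Min-cut edges: Depot→P (7), Depot→Q (9); capacity 7 + 9 = 16.
Cut capacity 18 exceeds the max flow 16, so it is not minimum.

No — its capacity is 18, but the minimum cut has capacity 16.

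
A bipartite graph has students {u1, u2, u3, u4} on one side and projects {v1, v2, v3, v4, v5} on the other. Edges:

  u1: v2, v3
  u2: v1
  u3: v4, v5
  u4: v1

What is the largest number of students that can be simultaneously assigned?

3

Unit-capacity flow: source→left, listed edges, right→sink; max matching = max flow.
Augmenting path u1→v2 (+1); matched 1.
Augmenting path u2→v1 (+1); matched 2.
Augmenting path u3→v4 (+1); matched 3.
No augmenting path remains; maximum matching = 3.
König certificate: {u1, u3, v1} is a vertex cover of size 3 (every listed pair touches it), so no matching can be larger.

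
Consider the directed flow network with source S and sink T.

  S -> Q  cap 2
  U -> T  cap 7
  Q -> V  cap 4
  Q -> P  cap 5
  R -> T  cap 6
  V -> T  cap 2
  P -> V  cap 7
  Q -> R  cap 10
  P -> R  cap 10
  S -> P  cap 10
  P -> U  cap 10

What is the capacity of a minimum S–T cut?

12

Augment S→P→R→T: bottleneck 6, flow now 6.
Augment S→P→U→T: bottleneck 4, flow now 10.
Augment S→Q→V→T: bottleneck 2, flow now 12.
No augmenting path remains; maximum flow = 12.
By max-flow min-cut, the minimum cut capacity equals the max flow.
In the residual graph, reachable from S: {S}.
Min-cut edges: S→P (10), S→Q (2); capacity 10 + 2 = 12.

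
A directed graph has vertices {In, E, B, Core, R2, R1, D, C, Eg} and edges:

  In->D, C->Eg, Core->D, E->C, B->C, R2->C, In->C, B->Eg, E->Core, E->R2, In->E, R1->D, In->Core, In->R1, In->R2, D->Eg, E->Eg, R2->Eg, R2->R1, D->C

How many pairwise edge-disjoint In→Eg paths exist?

Assign every edge capacity 1; by Menger, the answer equals the max flow.
Path In→E→Eg (+1); total 1.
Path In→R2→Eg (+1); total 2.
Path In→D→Eg (+1); total 3.
Path In→C→Eg (+1); total 4.
No residual In→Eg path; max flow = 4.
Certifying cut of size 4: {C→Eg, D→Eg, In→E, In→R2}.

4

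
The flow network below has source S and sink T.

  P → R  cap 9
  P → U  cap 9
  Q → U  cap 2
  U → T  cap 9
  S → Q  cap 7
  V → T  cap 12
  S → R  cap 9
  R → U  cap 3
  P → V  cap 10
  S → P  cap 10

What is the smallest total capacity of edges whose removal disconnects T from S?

Augment S→P→U→T: bottleneck 9, flow now 9.
Augment S→P→V→T: bottleneck 1, flow now 10.
Augment S→Q→U→P→V→T: bottleneck 2, flow now 12. (uses reverse residual edge)
Augment S→R→U→P→V→T: bottleneck 3, flow now 15. (uses reverse residual edge)
No augmenting path remains; maximum flow = 15.
By max-flow min-cut, the minimum cut capacity equals the max flow.
In the residual graph, reachable from S: {S, Q, R}.
Min-cut edges: S→P (10), Q→U (2), R→U (3); capacity 10 + 2 + 3 = 15.

15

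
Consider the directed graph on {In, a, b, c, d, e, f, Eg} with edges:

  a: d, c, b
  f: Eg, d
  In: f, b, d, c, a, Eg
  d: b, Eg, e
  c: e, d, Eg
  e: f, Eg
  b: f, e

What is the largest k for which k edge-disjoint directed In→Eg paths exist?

5

Assign every edge capacity 1; by Menger, the answer equals the max flow.
Path In→Eg (+1); total 1.
Path In→c→Eg (+1); total 2.
Path In→d→Eg (+1); total 3.
Path In→f→Eg (+1); total 4.
Path In→b→e→Eg (+1); total 5.
No residual In→Eg path; max flow = 5.
Certifying cut of size 5: {In→Eg, c→Eg, d→Eg, e→Eg, f→Eg}.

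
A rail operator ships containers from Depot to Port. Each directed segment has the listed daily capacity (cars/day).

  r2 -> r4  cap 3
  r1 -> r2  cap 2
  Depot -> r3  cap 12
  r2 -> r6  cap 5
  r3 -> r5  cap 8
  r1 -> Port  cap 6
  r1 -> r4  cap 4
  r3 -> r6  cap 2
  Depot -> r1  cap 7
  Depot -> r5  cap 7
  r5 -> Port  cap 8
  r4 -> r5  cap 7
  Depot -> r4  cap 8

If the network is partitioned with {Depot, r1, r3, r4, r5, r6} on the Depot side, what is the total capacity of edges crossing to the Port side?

16

Edges leaving {Depot, r1, r3, r4, r5, r6}: r1→r2 (2), r1→Port (6), r5→Port (8).
Cut capacity = 2 + 6 + 8 = 16.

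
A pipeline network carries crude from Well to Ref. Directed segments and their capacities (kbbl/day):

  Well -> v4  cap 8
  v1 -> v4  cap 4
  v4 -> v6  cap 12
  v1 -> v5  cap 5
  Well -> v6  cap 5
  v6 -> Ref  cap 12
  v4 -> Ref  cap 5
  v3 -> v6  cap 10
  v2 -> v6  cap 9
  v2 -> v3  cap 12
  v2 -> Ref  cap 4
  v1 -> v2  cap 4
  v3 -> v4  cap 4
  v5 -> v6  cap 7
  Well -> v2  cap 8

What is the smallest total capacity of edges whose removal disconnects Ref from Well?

Augment Well→v2→Ref: bottleneck 4, flow now 4.
Augment Well→v4→Ref: bottleneck 5, flow now 9.
Augment Well→v6→Ref: bottleneck 5, flow now 14.
Augment Well→v2→v6→Ref: bottleneck 4, flow now 18.
Augment Well→v4→v6→Ref: bottleneck 3, flow now 21.
No augmenting path remains; maximum flow = 21.
By max-flow min-cut, the minimum cut capacity equals the max flow.
In the residual graph, reachable from Well: {Well}.
Min-cut edges: Well→v2 (8), Well→v4 (8), Well→v6 (5); capacity 8 + 8 + 5 = 21.

21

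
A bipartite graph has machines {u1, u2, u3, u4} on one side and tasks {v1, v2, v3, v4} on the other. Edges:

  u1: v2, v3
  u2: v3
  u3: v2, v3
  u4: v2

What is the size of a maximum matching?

2

Unit-capacity flow: source→left, listed edges, right→sink; max matching = max flow.
Augmenting path u1→v2 (+1); matched 1.
Augmenting path u2→v3 (+1); matched 2.
No augmenting path remains; maximum matching = 2.
König certificate: {v2, v3} is a vertex cover of size 2 (every listed pair touches it), so no matching can be larger.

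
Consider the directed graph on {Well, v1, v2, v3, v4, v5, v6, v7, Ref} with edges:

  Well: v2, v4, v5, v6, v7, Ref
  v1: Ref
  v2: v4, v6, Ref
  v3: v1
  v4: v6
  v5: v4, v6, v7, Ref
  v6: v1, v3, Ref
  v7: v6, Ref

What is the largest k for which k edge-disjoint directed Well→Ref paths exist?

Assign every edge capacity 1; by Menger, the answer equals the max flow.
Path Well→Ref (+1); total 1.
Path Well→v2→Ref (+1); total 2.
Path Well→v5→Ref (+1); total 3.
Path Well→v6→Ref (+1); total 4.
Path Well→v7→Ref (+1); total 5.
Path Well→v4→v6→v1→Ref (+1); total 6.
No residual Well→Ref path; max flow = 6.
Certifying cut of size 6: {Well→Ref, Well→v2, Well→v4, Well→v5, Well→v6, Well→v7}.

6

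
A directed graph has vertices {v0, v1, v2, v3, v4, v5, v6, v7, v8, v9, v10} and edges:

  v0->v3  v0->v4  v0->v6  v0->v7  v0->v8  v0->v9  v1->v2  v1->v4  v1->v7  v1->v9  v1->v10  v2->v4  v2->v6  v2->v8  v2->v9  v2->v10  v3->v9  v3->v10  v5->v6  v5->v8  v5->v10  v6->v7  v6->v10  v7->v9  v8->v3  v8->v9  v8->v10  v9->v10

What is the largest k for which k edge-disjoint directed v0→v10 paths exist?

Assign every edge capacity 1; by Menger, the answer equals the max flow.
Path v0→v3→v10 (+1); total 1.
Path v0→v6→v10 (+1); total 2.
Path v0→v8→v10 (+1); total 3.
Path v0→v9→v10 (+1); total 4.
No residual v0→v10 path; max flow = 4.
Certifying cut of size 4: {v0→v3, v0→v6, v0→v8, v9→v10}.

4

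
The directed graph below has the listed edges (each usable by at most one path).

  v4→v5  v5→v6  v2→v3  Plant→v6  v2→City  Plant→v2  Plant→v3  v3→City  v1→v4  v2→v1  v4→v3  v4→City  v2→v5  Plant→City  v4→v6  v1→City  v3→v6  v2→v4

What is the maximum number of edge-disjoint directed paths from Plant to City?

3

Assign every edge capacity 1; by Menger, the answer equals the max flow.
Path Plant→City (+1); total 1.
Path Plant→v2→City (+1); total 2.
Path Plant→v3→City (+1); total 3.
No residual Plant→City path; max flow = 3.
Certifying cut of size 3: {Plant→City, Plant→v2, Plant→v3}.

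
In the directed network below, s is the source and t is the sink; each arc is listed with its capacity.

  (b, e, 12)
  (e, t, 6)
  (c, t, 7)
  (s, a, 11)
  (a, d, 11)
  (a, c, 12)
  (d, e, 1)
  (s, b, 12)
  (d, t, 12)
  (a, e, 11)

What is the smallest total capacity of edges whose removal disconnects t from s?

17

Augment s→a→c→t: bottleneck 7, flow now 7.
Augment s→a→d→t: bottleneck 4, flow now 11.
Augment s→b→e→t: bottleneck 6, flow now 17.
No augmenting path remains; maximum flow = 17.
By max-flow min-cut, the minimum cut capacity equals the max flow.
In the residual graph, reachable from s: {s, b, e}.
Min-cut edges: s→a (11), e→t (6); capacity 11 + 6 = 17.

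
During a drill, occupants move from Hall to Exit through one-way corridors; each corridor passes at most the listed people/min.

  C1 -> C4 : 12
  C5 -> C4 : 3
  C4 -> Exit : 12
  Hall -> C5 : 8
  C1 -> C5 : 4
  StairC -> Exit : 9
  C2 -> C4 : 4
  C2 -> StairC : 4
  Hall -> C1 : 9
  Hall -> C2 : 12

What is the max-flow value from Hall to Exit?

16

Augment Hall→C2→StairC→Exit: bottleneck 4, flow now 4.
Augment Hall→C2→C4→Exit: bottleneck 4, flow now 8.
Augment Hall→C5→C4→Exit: bottleneck 3, flow now 11.
Augment Hall→C1→C4→Exit: bottleneck 5, flow now 16.
No augmenting path remains; maximum flow = 16.
In the residual graph, reachable from Hall: {Hall, C2, C5, C1, C4}.
Min-cut edges: C2→StairC (4), C4→Exit (12); capacity 4 + 12 = 16.
This cut is saturated, so no flow can exceed 16.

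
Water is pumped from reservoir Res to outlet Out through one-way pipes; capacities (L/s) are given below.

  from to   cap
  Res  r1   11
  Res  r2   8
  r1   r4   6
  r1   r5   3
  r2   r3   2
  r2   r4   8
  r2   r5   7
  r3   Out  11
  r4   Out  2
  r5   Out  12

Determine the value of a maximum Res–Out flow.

Augment Res→r1→r4→Out: bottleneck 2, flow now 2.
Augment Res→r1→r5→Out: bottleneck 3, flow now 5.
Augment Res→r2→r3→Out: bottleneck 2, flow now 7.
Augment Res→r2→r5→Out: bottleneck 6, flow now 13.
No augmenting path remains; maximum flow = 13.
In the residual graph, reachable from Res: {Res, r1, r4}.
Min-cut edges: Res→r2 (8), r1→r5 (3), r4→Out (2); capacity 8 + 3 + 2 = 13.
This cut is saturated, so no flow can exceed 13.

13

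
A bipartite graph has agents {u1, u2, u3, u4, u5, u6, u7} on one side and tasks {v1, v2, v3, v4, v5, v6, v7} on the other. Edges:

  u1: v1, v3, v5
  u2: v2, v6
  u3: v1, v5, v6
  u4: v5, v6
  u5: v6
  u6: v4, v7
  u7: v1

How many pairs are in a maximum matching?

6

Unit-capacity flow: source→left, listed edges, right→sink; max matching = max flow.
Augmenting path u1→v1 (+1); matched 1.
Augmenting path u2→v2 (+1); matched 2.
Augmenting path u3→v5 (+1); matched 3.
Augmenting path u4→v6 (+1); matched 4.
Augmenting path u6→v4 (+1); matched 5.
Augmenting path u7→v1→u1→v3 (+1); matched 6.
No augmenting path remains; maximum matching = 6.
König certificate: {u1, u2, u6, v1, v5, v6} is a vertex cover of size 6 (every listed pair touches it), so no matching can be larger.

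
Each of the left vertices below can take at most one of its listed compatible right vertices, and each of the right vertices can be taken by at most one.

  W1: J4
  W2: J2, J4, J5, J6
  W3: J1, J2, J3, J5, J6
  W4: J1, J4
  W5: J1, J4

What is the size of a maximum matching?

Unit-capacity flow: source→left, listed edges, right→sink; max matching = max flow.
Augmenting path W1→J4 (+1); matched 1.
Augmenting path W2→J2 (+1); matched 2.
Augmenting path W3→J1 (+1); matched 3.
Augmenting path W4→J1→W3→J3 (+1); matched 4.
No augmenting path remains; maximum matching = 4.
König certificate: {W2, W3, J1, J4} is a vertex cover of size 4 (every listed pair touches it), so no matching can be larger.

4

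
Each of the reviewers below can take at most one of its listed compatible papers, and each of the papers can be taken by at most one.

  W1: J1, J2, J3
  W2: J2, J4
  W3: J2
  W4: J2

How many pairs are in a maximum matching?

3

Unit-capacity flow: source→left, listed edges, right→sink; max matching = max flow.
Augmenting path W1→J1 (+1); matched 1.
Augmenting path W2→J2 (+1); matched 2.
Augmenting path W3→J2→W2→J4 (+1); matched 3.
No augmenting path remains; maximum matching = 3.
König certificate: {W1, W2, J2} is a vertex cover of size 3 (every listed pair touches it), so no matching can be larger.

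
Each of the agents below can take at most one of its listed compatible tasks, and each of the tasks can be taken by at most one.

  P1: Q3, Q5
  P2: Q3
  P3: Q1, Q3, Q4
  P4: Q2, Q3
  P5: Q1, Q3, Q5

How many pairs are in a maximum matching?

Unit-capacity flow: source→left, listed edges, right→sink; max matching = max flow.
Augmenting path P1→Q3 (+1); matched 1.
Augmenting path P3→Q1 (+1); matched 2.
Augmenting path P4→Q2 (+1); matched 3.
Augmenting path P5→Q5 (+1); matched 4.
Augmenting path P2→Q3→P1→Q5→P5→Q1→P3→Q4 (+1); matched 5.
No augmenting path remains; maximum matching = 5.
König certificate: {P1, P2, P3, P4, P5} is a vertex cover of size 5 (every listed pair touches it), so no matching can be larger.

5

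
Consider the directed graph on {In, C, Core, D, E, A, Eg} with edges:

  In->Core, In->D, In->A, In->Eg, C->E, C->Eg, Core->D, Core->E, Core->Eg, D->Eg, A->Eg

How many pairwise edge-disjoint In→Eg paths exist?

Assign every edge capacity 1; by Menger, the answer equals the max flow.
Path In→Eg (+1); total 1.
Path In→Core→Eg (+1); total 2.
Path In→D→Eg (+1); total 3.
Path In→A→Eg (+1); total 4.
No residual In→Eg path; max flow = 4.
Certifying cut of size 4: {In→A, In→Core, In→D, In→Eg}.

4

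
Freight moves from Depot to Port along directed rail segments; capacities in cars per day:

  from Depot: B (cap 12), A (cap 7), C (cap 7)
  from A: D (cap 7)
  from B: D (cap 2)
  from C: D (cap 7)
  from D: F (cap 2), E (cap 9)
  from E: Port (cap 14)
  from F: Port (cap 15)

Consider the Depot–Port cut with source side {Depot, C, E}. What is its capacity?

Edges leaving {Depot, C, E}: Depot→A (7), Depot→B (12), C→D (7), E→Port (14).
Cut capacity = 7 + 12 + 7 + 14 = 40.

40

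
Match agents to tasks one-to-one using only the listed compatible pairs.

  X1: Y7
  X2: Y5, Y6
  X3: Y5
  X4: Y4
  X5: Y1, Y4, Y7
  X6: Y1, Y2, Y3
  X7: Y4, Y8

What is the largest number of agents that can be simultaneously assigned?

Unit-capacity flow: source→left, listed edges, right→sink; max matching = max flow.
Augmenting path X1→Y7 (+1); matched 1.
Augmenting path X2→Y5 (+1); matched 2.
Augmenting path X4→Y4 (+1); matched 3.
Augmenting path X5→Y1 (+1); matched 4.
Augmenting path X6→Y2 (+1); matched 5.
Augmenting path X7→Y8 (+1); matched 6.
Augmenting path X3→Y5→X2→Y6 (+1); matched 7.
No augmenting path remains; maximum matching = 7.
König certificate: {X1, X2, X3, X4, X5, X6, X7} is a vertex cover of size 7 (every listed pair touches it), so no matching can be larger.

7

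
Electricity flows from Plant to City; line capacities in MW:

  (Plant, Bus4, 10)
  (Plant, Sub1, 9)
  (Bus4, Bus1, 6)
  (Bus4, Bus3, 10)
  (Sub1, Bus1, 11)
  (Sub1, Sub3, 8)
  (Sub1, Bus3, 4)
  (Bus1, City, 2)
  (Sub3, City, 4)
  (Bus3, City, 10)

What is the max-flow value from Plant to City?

Augment Plant→Bus4→Bus1→City: bottleneck 2, flow now 2.
Augment Plant→Bus4→Bus3→City: bottleneck 8, flow now 10.
Augment Plant→Sub1→Sub3→City: bottleneck 4, flow now 14.
Augment Plant→Sub1→Bus3→City: bottleneck 2, flow now 16.
No augmenting path remains; maximum flow = 16.
In the residual graph, reachable from Plant: {Plant, Bus4, Sub1, Bus1, Sub3, Bus3}.
Min-cut edges: Bus1→City (2), Sub3→City (4), Bus3→City (10); capacity 2 + 4 + 10 = 16.
This cut is saturated, so no flow can exceed 16.

16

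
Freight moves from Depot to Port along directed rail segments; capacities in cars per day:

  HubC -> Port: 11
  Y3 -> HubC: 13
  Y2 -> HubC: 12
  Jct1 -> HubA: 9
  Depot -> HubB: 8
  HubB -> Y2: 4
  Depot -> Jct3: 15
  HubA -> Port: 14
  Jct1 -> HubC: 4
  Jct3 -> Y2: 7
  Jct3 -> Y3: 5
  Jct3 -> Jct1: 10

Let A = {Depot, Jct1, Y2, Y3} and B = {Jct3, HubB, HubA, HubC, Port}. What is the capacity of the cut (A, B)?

61

Edges leaving {Depot, Jct1, Y2, Y3}: Depot→Jct3 (15), Depot→HubB (8), Jct1→HubA (9), Jct1→HubC (4), Y2→HubC (12), Y3→HubC (13).
Cut capacity = 15 + 8 + 9 + 4 + 12 + 13 = 61.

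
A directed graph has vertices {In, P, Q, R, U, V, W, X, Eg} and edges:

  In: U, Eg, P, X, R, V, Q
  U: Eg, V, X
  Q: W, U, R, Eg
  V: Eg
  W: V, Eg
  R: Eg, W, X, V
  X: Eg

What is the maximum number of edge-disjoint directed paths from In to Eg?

6

Assign every edge capacity 1; by Menger, the answer equals the max flow.
Path In→Eg (+1); total 1.
Path In→Q→Eg (+1); total 2.
Path In→R→Eg (+1); total 3.
Path In→U→Eg (+1); total 4.
Path In→V→Eg (+1); total 5.
Path In→X→Eg (+1); total 6.
No residual In→Eg path; max flow = 6.
Certifying cut of size 6: {In→Eg, In→Q, In→R, In→U, In→V, In→X}.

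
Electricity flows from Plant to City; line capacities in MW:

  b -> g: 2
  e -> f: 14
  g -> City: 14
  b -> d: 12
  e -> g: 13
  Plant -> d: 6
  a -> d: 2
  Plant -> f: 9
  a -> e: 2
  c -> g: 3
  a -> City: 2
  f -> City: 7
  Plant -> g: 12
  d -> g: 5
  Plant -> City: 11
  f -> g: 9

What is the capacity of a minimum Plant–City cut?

Augment Plant→City: bottleneck 11, flow now 11.
Augment Plant→f→City: bottleneck 7, flow now 18.
Augment Plant→g→City: bottleneck 12, flow now 30.
Augment Plant→d→g→City: bottleneck 2, flow now 32.
No augmenting path remains; maximum flow = 32.
By max-flow min-cut, the minimum cut capacity equals the max flow.
In the residual graph, reachable from Plant: {Plant, d, f, g}.
Min-cut edges: Plant→City (11), f→City (7), g→City (14); capacity 11 + 7 + 14 = 32.

32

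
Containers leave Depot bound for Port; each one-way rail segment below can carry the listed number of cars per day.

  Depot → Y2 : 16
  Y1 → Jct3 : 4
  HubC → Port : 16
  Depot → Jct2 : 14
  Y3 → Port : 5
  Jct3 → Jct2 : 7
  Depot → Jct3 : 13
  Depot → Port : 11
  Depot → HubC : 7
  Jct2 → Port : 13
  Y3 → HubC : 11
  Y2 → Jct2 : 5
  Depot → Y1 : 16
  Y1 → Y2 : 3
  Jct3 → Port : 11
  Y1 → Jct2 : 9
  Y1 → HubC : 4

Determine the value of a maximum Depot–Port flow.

46

Augment Depot→Port: bottleneck 11, flow now 11.
Augment Depot→Jct3→Port: bottleneck 11, flow now 22.
Augment Depot→Jct2→Port: bottleneck 13, flow now 35.
Augment Depot→HubC→Port: bottleneck 7, flow now 42.
Augment Depot→Y1→HubC→Port: bottleneck 4, flow now 46.
No augmenting path remains; maximum flow = 46.
In the residual graph, reachable from Depot: {Depot, Y1, Y2, Jct3, Jct2}.
Min-cut edges: Depot→HubC (7), Depot→Port (11), Y1→HubC (4), Jct3→Port (11), Jct2→Port (13); capacity 7 + 11 + 4 + 11 + 13 = 46.
This cut is saturated, so no flow can exceed 46.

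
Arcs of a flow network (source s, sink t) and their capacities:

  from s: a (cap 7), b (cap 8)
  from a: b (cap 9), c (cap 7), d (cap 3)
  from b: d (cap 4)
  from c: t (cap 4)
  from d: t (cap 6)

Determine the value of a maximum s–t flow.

Augment s→a→c→t: bottleneck 4, flow now 4.
Augment s→a→d→t: bottleneck 3, flow now 7.
Augment s→b→d→t: bottleneck 3, flow now 10.
No augmenting path remains; maximum flow = 10.
In the residual graph, reachable from s: {s, a, b, c, d}.
Min-cut edges: c→t (4), d→t (6); capacity 4 + 6 = 10.
This cut is saturated, so no flow can exceed 10.

10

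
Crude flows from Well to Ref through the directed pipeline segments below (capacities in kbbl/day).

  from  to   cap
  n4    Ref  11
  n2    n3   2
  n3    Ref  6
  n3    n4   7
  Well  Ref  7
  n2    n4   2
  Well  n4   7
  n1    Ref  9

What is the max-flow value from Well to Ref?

14

Augment Well→Ref: bottleneck 7, flow now 7.
Augment Well→n4→Ref: bottleneck 7, flow now 14.
No augmenting path remains; maximum flow = 14.
In the residual graph, reachable from Well: {Well}.
Min-cut edges: Well→n4 (7), Well→Ref (7); capacity 7 + 7 = 14.
This cut is saturated, so no flow can exceed 14.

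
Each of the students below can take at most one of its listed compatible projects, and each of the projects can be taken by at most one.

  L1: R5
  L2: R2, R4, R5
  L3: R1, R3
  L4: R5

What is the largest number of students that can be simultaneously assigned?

Unit-capacity flow: source→left, listed edges, right→sink; max matching = max flow.
Augmenting path L1→R5 (+1); matched 1.
Augmenting path L2→R2 (+1); matched 2.
Augmenting path L3→R1 (+1); matched 3.
No augmenting path remains; maximum matching = 3.
König certificate: {L2, L3, R5} is a vertex cover of size 3 (every listed pair touches it), so no matching can be larger.

3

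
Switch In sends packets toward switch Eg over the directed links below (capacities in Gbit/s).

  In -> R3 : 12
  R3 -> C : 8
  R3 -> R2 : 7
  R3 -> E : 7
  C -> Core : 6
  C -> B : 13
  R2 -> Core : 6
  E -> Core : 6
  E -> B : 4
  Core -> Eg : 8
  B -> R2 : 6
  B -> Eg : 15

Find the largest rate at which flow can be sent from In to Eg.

Augment In→R3→C→Core→Eg: bottleneck 6, flow now 6.
Augment In→R3→C→B→Eg: bottleneck 2, flow now 8.
Augment In→R3→R2→Core→Eg: bottleneck 2, flow now 10.
Augment In→R3→E→B→Eg: bottleneck 2, flow now 12.
No augmenting path remains; maximum flow = 12.
In the residual graph, reachable from In: {In}.
Min-cut edges: In→R3 (12); capacity 12 = 12.
This cut is saturated, so no flow can exceed 12.

12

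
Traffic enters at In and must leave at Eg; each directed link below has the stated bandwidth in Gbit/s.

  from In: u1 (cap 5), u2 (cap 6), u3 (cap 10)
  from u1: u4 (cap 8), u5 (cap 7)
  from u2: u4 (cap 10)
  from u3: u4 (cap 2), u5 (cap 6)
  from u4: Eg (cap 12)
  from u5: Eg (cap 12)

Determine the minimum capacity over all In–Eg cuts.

Augment In→u1→u4→Eg: bottleneck 5, flow now 5.
Augment In→u2→u4→Eg: bottleneck 6, flow now 11.
Augment In→u3→u4→Eg: bottleneck 1, flow now 12.
Augment In→u3→u5→Eg: bottleneck 6, flow now 18.
Augment In→u3→u4→u1→u5→Eg: bottleneck 1, flow now 19. (uses reverse residual edge)
No augmenting path remains; maximum flow = 19.
By max-flow min-cut, the minimum cut capacity equals the max flow.
In the residual graph, reachable from In: {In, u3}.
Min-cut edges: In→u1 (5), In→u2 (6), u3→u4 (2), u3→u5 (6); capacity 5 + 6 + 2 + 6 = 19.

19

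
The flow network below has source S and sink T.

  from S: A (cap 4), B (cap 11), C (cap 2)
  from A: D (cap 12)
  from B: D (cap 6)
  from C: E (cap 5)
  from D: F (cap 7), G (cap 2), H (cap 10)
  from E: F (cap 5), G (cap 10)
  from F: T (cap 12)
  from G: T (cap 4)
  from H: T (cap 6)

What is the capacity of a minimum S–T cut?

12

Augment S→A→D→F→T: bottleneck 4, flow now 4.
Augment S→B→D→F→T: bottleneck 3, flow now 7.
Augment S→B→D→G→T: bottleneck 2, flow now 9.
Augment S→B→D→H→T: bottleneck 1, flow now 10.
Augment S→C→E→F→T: bottleneck 2, flow now 12.
No augmenting path remains; maximum flow = 12.
By max-flow min-cut, the minimum cut capacity equals the max flow.
In the residual graph, reachable from S: {S, B}.
Min-cut edges: S→A (4), S→C (2), B→D (6); capacity 4 + 2 + 6 = 12.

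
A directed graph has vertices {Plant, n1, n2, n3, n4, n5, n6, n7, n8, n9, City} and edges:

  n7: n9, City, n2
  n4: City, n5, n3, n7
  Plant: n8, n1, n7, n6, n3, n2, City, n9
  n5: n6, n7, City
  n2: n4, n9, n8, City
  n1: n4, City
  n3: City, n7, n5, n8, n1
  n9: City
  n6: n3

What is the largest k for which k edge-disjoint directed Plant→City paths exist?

Assign every edge capacity 1; by Menger, the answer equals the max flow.
Path Plant→City (+1); total 1.
Path Plant→n1→City (+1); total 2.
Path Plant→n2→City (+1); total 3.
Path Plant→n3→City (+1); total 4.
Path Plant→n7→City (+1); total 5.
Path Plant→n9→City (+1); total 6.
Path Plant→n6→n3→n5→City (+1); total 7.
No residual Plant→City path; max flow = 7.
Certifying cut of size 7: {Plant→City, Plant→n1, Plant→n2, Plant→n3, Plant→n6, Plant→n7, Plant→n9}.

7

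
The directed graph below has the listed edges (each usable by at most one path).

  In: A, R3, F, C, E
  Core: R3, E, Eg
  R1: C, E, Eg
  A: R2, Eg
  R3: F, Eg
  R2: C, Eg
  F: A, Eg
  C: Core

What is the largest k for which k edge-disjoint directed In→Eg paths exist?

4

Assign every edge capacity 1; by Menger, the answer equals the max flow.
Path In→A→Eg (+1); total 1.
Path In→R3→Eg (+1); total 2.
Path In→F→Eg (+1); total 3.
Path In→C→Core→Eg (+1); total 4.
No residual In→Eg path; max flow = 4.
Certifying cut of size 4: {In→A, In→C, In→F, In→R3}.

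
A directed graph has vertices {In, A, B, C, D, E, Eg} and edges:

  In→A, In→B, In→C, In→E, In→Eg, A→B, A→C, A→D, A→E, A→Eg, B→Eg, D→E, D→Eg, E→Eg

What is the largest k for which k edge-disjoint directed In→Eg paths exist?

Assign every edge capacity 1; by Menger, the answer equals the max flow.
Path In→Eg (+1); total 1.
Path In→A→Eg (+1); total 2.
Path In→B→Eg (+1); total 3.
Path In→E→Eg (+1); total 4.
No residual In→Eg path; max flow = 4.
Certifying cut of size 4: {In→A, In→B, In→E, In→Eg}.

4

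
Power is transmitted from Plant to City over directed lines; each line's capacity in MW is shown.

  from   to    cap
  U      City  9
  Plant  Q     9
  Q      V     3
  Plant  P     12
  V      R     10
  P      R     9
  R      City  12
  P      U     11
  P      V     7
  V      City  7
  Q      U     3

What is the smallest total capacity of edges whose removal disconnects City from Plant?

Augment Plant→P→R→City: bottleneck 9, flow now 9.
Augment Plant→P→U→City: bottleneck 3, flow now 12.
Augment Plant→Q→U→City: bottleneck 3, flow now 15.
Augment Plant→Q→V→City: bottleneck 3, flow now 18.
No augmenting path remains; maximum flow = 18.
By max-flow min-cut, the minimum cut capacity equals the max flow.
In the residual graph, reachable from Plant: {Plant, Q}.
Min-cut edges: Plant→P (12), Q→U (3), Q→V (3); capacity 12 + 3 + 3 = 18.

18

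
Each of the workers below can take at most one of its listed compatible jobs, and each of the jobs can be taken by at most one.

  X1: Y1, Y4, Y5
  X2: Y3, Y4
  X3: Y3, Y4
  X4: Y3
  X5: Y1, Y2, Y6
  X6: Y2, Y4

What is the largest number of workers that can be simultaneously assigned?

Unit-capacity flow: source→left, listed edges, right→sink; max matching = max flow.
Augmenting path X1→Y1 (+1); matched 1.
Augmenting path X2→Y3 (+1); matched 2.
Augmenting path X3→Y4 (+1); matched 3.
Augmenting path X5→Y2 (+1); matched 4.
Augmenting path X6→Y2→X5→Y6 (+1); matched 5.
No augmenting path remains; maximum matching = 5.
König certificate: {X1, X5, X6, Y3, Y4} is a vertex cover of size 5 (every listed pair touches it), so no matching can be larger.

5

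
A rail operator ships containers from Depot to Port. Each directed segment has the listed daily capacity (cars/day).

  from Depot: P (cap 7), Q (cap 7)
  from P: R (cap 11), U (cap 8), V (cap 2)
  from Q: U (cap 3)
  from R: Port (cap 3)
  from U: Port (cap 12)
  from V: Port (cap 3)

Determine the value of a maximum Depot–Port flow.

10

Augment Depot→P→R→Port: bottleneck 3, flow now 3.
Augment Depot→P→U→Port: bottleneck 4, flow now 7.
Augment Depot→Q→U→Port: bottleneck 3, flow now 10.
No augmenting path remains; maximum flow = 10.
In the residual graph, reachable from Depot: {Depot, Q}.
Min-cut edges: Depot→P (7), Q→U (3); capacity 7 + 3 = 10.
This cut is saturated, so no flow can exceed 10.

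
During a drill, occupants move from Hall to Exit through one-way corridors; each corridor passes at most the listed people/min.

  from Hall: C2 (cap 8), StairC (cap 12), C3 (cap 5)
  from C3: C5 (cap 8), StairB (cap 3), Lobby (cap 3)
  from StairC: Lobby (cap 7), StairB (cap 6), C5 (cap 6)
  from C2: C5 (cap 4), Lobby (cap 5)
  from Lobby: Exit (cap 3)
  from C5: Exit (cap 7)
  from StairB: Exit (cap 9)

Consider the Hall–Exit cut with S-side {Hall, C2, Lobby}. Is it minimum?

Given cut capacity: 5 + 12 + 4 + 3 = 24.
Augment Hall→C3→Lobby→Exit: bottleneck 3, flow now 3.
Augment Hall→C3→C5→Exit: bottleneck 2, flow now 5.
Augment Hall→StairC→C5→Exit: bottleneck 5, flow now 10.
Augment Hall→StairC→StairB→Exit: bottleneck 6, flow now 16.
Augment Hall→StairC→Lobby→C3→StairB→Exit: bottleneck 1, flow now 17. (uses reverse residual edge)
Augment Hall→C2→Lobby→C3→StairB→Exit: bottleneck 2, flow now 19. (uses reverse residual edge)
No augmenting path remains; maximum flow = 19.
In the residual graph, reachable from Hall: {Hall, C3, StairC, C2, Lobby, C5}.
Min-cut edges: C3→StairB (3), StairC→StairB (6), Lobby→Exit (3), C5→Exit (7); capacity 3 + 6 + 3 + 7 = 19.
Cut capacity 24 exceeds the max flow 19, so it is not minimum.

No — its capacity is 24, but the minimum cut has capacity 19.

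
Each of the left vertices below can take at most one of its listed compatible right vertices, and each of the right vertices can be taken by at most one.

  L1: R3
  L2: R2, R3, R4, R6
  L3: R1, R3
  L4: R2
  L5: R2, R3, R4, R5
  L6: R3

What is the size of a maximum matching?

Unit-capacity flow: source→left, listed edges, right→sink; max matching = max flow.
Augmenting path L1→R3 (+1); matched 1.
Augmenting path L2→R2 (+1); matched 2.
Augmenting path L3→R1 (+1); matched 3.
Augmenting path L5→R4 (+1); matched 4.
Augmenting path L4→R2→L2→R6 (+1); matched 5.
No augmenting path remains; maximum matching = 5.
König certificate: {L2, L3, L4, L5, R3} is a vertex cover of size 5 (every listed pair touches it), so no matching can be larger.

5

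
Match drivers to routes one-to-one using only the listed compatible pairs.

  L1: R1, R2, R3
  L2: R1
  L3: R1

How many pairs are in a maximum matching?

2

Unit-capacity flow: source→left, listed edges, right→sink; max matching = max flow.
Augmenting path L1→R1 (+1); matched 1.
Augmenting path L2→R1→L1→R2 (+1); matched 2.
No augmenting path remains; maximum matching = 2.
König certificate: {L1, R1} is a vertex cover of size 2 (every listed pair touches it), so no matching can be larger.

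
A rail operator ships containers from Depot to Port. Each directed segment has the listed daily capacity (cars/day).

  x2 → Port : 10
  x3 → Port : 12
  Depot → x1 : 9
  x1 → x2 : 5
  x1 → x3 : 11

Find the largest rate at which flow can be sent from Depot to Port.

Augment Depot→x1→x2→Port: bottleneck 5, flow now 5.
Augment Depot→x1→x3→Port: bottleneck 4, flow now 9.
No augmenting path remains; maximum flow = 9.
In the residual graph, reachable from Depot: {Depot}.
Min-cut edges: Depot→x1 (9); capacity 9 = 9.
This cut is saturated, so no flow can exceed 9.

9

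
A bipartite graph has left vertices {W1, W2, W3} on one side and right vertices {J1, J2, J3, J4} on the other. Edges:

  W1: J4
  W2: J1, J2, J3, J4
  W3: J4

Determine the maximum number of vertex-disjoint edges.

2

Unit-capacity flow: source→left, listed edges, right→sink; max matching = max flow.
Augmenting path W1→J4 (+1); matched 1.
Augmenting path W2→J1 (+1); matched 2.
No augmenting path remains; maximum matching = 2.
König certificate: {W2, J4} is a vertex cover of size 2 (every listed pair touches it), so no matching can be larger.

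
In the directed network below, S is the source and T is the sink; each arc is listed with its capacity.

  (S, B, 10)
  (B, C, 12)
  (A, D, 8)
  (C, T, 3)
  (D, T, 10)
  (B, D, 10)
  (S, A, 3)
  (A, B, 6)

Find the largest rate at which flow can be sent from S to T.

13

Augment S→A→D→T: bottleneck 3, flow now 3.
Augment S→B→C→T: bottleneck 3, flow now 6.
Augment S→B→D→T: bottleneck 7, flow now 13.
No augmenting path remains; maximum flow = 13.
In the residual graph, reachable from S: {S}.
Min-cut edges: S→A (3), S→B (10); capacity 3 + 10 = 13.
This cut is saturated, so no flow can exceed 13.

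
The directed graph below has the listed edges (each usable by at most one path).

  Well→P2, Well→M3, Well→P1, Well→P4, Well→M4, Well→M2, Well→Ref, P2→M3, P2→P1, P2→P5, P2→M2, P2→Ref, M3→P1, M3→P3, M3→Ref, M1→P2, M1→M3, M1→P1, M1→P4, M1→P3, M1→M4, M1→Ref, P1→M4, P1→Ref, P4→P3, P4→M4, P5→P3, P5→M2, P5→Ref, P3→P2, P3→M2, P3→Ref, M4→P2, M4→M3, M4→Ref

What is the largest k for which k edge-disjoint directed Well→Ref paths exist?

6

Assign every edge capacity 1; by Menger, the answer equals the max flow.
Path Well→Ref (+1); total 1.
Path Well→P2→Ref (+1); total 2.
Path Well→M3→Ref (+1); total 3.
Path Well→P1→Ref (+1); total 4.
Path Well→M4→Ref (+1); total 5.
Path Well→P4→P3→Ref (+1); total 6.
No residual Well→Ref path; max flow = 6.
Certifying cut of size 6: {Well→M3, Well→M4, Well→P1, Well→P2, Well→P4, Well→Ref}.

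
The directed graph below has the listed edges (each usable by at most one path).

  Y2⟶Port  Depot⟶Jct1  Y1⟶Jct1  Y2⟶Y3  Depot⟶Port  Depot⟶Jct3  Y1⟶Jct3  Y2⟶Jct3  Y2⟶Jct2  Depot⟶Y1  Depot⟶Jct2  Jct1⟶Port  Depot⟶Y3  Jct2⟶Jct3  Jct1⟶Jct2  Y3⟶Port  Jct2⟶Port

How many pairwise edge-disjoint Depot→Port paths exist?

Assign every edge capacity 1; by Menger, the answer equals the max flow.
Path Depot→Port (+1); total 1.
Path Depot→Y3→Port (+1); total 2.
Path Depot→Jct2→Port (+1); total 3.
Path Depot→Jct1→Port (+1); total 4.
No residual Depot→Port path; max flow = 4.
Certifying cut of size 4: {Depot→Port, Depot→Y3, Jct1→Port, Jct2→Port}.

4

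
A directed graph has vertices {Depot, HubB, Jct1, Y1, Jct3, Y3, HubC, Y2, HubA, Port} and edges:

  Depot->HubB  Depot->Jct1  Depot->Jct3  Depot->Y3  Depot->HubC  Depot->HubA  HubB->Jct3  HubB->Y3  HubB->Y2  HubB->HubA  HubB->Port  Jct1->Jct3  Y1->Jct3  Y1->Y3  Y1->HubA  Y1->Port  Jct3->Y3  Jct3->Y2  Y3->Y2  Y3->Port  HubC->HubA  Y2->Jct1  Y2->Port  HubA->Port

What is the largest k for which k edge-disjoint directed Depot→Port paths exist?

4

Assign every edge capacity 1; by Menger, the answer equals the max flow.
Path Depot→HubB→Port (+1); total 1.
Path Depot→Y3→Port (+1); total 2.
Path Depot→HubA→Port (+1); total 3.
Path Depot→Jct3→Y2→Port (+1); total 4.
No residual Depot→Port path; max flow = 4.
Certifying cut of size 4: {Depot→HubB, HubA→Port, Y2→Port, Y3→Port}.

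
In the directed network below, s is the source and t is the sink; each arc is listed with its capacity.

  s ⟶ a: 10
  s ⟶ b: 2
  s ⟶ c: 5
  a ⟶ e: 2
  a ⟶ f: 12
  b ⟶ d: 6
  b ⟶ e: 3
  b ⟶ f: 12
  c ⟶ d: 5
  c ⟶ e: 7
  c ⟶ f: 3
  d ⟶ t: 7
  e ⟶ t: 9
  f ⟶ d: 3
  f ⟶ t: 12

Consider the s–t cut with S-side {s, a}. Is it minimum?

No — its capacity is 21, but the minimum cut has capacity 17.

Given cut capacity: 2 + 5 + 2 + 12 = 21.
Augment s→a→e→t: bottleneck 2, flow now 2.
Augment s→a→f→t: bottleneck 8, flow now 10.
Augment s→b→d→t: bottleneck 2, flow now 12.
Augment s→c→d→t: bottleneck 5, flow now 17.
No augmenting path remains; maximum flow = 17.
In the residual graph, reachable from s: {s}.
Min-cut edges: s→a (10), s→b (2), s→c (5); capacity 10 + 2 + 5 = 17.
Cut capacity 21 exceeds the max flow 17, so it is not minimum.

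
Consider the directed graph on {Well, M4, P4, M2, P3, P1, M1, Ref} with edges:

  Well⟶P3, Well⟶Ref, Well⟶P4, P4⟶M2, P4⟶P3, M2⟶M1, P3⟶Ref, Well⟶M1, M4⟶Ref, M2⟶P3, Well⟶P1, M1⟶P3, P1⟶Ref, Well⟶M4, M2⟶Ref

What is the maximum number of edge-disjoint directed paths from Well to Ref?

Assign every edge capacity 1; by Menger, the answer equals the max flow.
Path Well→Ref (+1); total 1.
Path Well→M4→Ref (+1); total 2.
Path Well→P3→Ref (+1); total 3.
Path Well→P1→Ref (+1); total 4.
Path Well→P4→M2→Ref (+1); total 5.
No residual Well→Ref path; max flow = 5.
Certifying cut of size 5: {P3→Ref, Well→M4, Well→P1, Well→P4, Well→Ref}.

5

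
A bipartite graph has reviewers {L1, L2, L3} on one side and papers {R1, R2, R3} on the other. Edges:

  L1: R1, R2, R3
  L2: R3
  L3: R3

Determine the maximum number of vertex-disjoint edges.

Unit-capacity flow: source→left, listed edges, right→sink; max matching = max flow.
Augmenting path L1→R1 (+1); matched 1.
Augmenting path L2→R3 (+1); matched 2.
No augmenting path remains; maximum matching = 2.
König certificate: {L1, R3} is a vertex cover of size 2 (every listed pair touches it), so no matching can be larger.

2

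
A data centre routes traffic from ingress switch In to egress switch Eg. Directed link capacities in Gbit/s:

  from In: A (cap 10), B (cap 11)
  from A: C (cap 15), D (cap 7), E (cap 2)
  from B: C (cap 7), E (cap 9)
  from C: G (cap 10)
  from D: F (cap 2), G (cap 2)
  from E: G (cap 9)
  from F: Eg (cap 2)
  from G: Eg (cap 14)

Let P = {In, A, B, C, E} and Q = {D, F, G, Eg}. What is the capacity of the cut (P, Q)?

Edges leaving {In, A, B, C, E}: A→D (7), C→G (10), E→G (9).
Cut capacity = 7 + 10 + 9 = 26.

26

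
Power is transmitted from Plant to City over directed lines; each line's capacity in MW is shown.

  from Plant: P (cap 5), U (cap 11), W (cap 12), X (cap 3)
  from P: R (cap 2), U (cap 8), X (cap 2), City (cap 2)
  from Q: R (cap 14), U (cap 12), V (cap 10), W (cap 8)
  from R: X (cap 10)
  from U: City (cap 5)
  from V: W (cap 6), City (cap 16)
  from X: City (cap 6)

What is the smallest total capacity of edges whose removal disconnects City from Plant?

Augment Plant→P→City: bottleneck 2, flow now 2.
Augment Plant→U→City: bottleneck 5, flow now 7.
Augment Plant→X→City: bottleneck 3, flow now 10.
Augment Plant→P→X→City: bottleneck 2, flow now 12.
Augment Plant→P→R→X→City: bottleneck 1, flow now 13.
No augmenting path remains; maximum flow = 13.
By max-flow min-cut, the minimum cut capacity equals the max flow.
In the residual graph, reachable from Plant: {Plant, U, W}.
Min-cut edges: Plant→P (5), Plant→X (3), U→City (5); capacity 5 + 3 + 5 = 13.

13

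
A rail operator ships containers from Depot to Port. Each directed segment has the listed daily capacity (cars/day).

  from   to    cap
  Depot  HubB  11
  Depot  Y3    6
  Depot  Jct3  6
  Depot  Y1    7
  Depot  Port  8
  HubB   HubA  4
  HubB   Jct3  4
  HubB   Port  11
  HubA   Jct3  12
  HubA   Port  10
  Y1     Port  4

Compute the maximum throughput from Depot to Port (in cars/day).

Augment Depot→Port: bottleneck 8, flow now 8.
Augment Depot→HubB→Port: bottleneck 11, flow now 19.
Augment Depot→Y1→Port: bottleneck 4, flow now 23.
No augmenting path remains; maximum flow = 23.
In the residual graph, reachable from Depot: {Depot, Y3, Jct3, Y1}.
Min-cut edges: Depot→HubB (11), Depot→Port (8), Y1→Port (4); capacity 11 + 8 + 4 = 23.
This cut is saturated, so no flow can exceed 23.

23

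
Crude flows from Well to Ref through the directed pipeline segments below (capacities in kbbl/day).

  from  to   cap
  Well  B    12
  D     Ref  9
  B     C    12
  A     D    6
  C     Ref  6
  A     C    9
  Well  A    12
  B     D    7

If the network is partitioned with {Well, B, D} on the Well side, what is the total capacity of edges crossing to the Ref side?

Edges leaving {Well, B, D}: Well→A (12), B→C (12), D→Ref (9).
Cut capacity = 12 + 12 + 9 = 33.

33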